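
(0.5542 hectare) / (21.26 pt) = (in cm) 7.389e+07. Check: 1 hectare = 10000 m^2, so 0.5542 hectare = 0.5542 * 10000 = 5542 m^2. 1 pt = 0.00035277778 m, so 21.26 pt = 21.26 * 0.00035277778 = 0.0075000556 m. Combine: 5542 m^2 / 0.0075000556 m = 738927.86 m. 1 cm = 0.01 m, so 738927.86 m = 738927.86 / 0.01 = 73892786 cm ≈ 7.389e+07 cm (4 s.f.).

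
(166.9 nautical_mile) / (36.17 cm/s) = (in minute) 1.424e+04. Check: 1 nautical_mile = 1852 m, so 166.9 nautical_mile = 166.9 * 1852 = 309098.8 m. 1 cm/s = 0.01 m/s, so 36.17 cm/s = 36.17 * 0.01 = 0.3617 m/s. Combine: 309098.8 m / 0.3617 m/s = 854572.3 s. 1 minute = 60 s, so 854572.3 s = 854572.3 / 60 = 14242.872 minute ≈ 1.424e+04 minute (4 s.f.).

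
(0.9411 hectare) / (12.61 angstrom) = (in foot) 2.449e+13. Check: 1 hectare = 10000 m^2, so 0.9411 hectare = 0.9411 * 10000 = 9411 m^2. 1 angstrom = 1e-10 m, so 12.61 angstrom = 12.61 * 1e-10 = 1.261e-09 m. Combine: 9411 m^2 / 1.261e-09 m = 7.4631245e+12 m. 1 foot = 0.3048 m, so 7.4631245e+12 m = 7.4631245e+12 / 0.3048 = 2.4485317e+13 foot ≈ 2.449e+13 foot (4 s.f.).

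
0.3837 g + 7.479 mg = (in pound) 0.0008624. Check: 1 g = 0.001 kg, so 0.3837 g = 0.3837 * 0.001 = 0.0003837 kg. 1 mg = 1e-06 kg, so 7.479 mg = 7.479 * 1e-06 = 7.479e-06 kg. Sum: 0.0003837 + 7.479e-06 = 0.000391179 kg. 1 pound = 0.45359237 kg, so 0.000391179 kg = 0.000391179 / 0.45359237 = 0.00086240207 pound ≈ 0.0008624 pound (4 s.f.).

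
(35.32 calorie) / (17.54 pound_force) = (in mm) 1894. Check: 1 calorie = 4.184 J, so 35.32 calorie = 35.32 * 4.184 = 147.77888 J. 1 pound_force = 4.4482216 N, so 17.54 pound_force = 17.54 * 4.4482216 = 78.021807 N. Combine: 147.77888 J / 78.021807 N = 1.8940715 m. 1 mm = 0.001 m, so 1.8940715 m = 1.8940715 / 0.001 = 1894.0715 mm ≈ 1894 mm (4 s.f.).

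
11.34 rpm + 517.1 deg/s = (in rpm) 97.52. Check: 1 rpm = 0.10471976 rad/s, so 11.34 rpm = 11.34 * 0.10471976 = 1.187522 rad/s. 1 deg/s = 0.017453293 rad/s, so 517.1 deg/s = 517.1 * 0.017453293 = 9.0250976 rad/s. Sum: 1.187522 + 9.0250976 = 10.21262 rad/s. 1 rpm = 0.10471976 rad/s, so 10.21262 rad/s = 10.21262 / 0.10471976 = 97.523333 rpm ≈ 97.52 rpm (4 s.f.).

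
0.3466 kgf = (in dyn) 1 kgf = 9.80665 N, so 0.3466 kgf = 0.3466 * 9.80665 = 3.3989849 N. 1 dyn = 1e-05 N, so 3.3989849 N = 3.3989849 / 1e-05 = 339898.49 dyn ≈ 3.399e+05 dyn (4 s.f.). Final answer: 3.399e+05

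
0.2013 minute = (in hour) 0.003355. Check: 1 minute = 60 s, so 0.2013 minute = 0.2013 * 60 = 12.078 s. 1 hour = 3600 s, so 12.078 s = 12.078 / 3600 = 0.003355 hour.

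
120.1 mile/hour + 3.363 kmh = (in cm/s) 5462. Check: 1 mile/hour = 0.44704 m/s, so 120.1 mile/hour = 120.1 * 0.44704 = 53.689504 m/s. 1 kmh = 0.27777778 m/s, so 3.363 kmh = 3.363 * 0.27777778 = 0.93416667 m/s. Sum: 53.689504 + 0.93416667 = 54.623671 m/s. 1 cm/s = 0.01 m/s, so 54.623671 m/s = 54.623671 / 0.01 = 5462.3671 cm/s ≈ 5462 cm/s (4 s.f.).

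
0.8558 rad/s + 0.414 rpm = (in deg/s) 51.52. Check: 0.8558 rad/s is already in rad/s. 1 rpm = 0.10471976 rad/s, so 0.414 rpm = 0.414 * 0.10471976 = 0.043353979 rad/s. Sum: 0.8558 + 0.043353979 = 0.89915398 rad/s. 1 deg/s = 0.017453293 rad/s, so 0.89915398 rad/s = 0.89915398 / 0.017453293 = 51.517728 deg/s ≈ 51.52 deg/s (4 s.f.).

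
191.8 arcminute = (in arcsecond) 1.151e+04. Check: 1 arcminute = 0.00029088821 rad, so 191.8 arcminute = 191.8 * 0.00029088821 = 0.055792358 rad. 1 arcsecond = 4.8481368e-06 rad, so 0.055792358 rad = 0.055792358 / 4.8481368e-06 = 11508 arcsecond ≈ 1.151e+04 arcsecond (4 s.f.).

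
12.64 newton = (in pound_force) 12.64 newton = 12.64 N. 1 pound_force = 4.4482216 N, so 12.64 N = 12.64 / 4.4482216 = 2.841585 pound_force ≈ 2.842 pound_force (4 s.f.). Final answer: 2.842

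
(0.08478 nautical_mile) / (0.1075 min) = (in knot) 1 nautical_mile = 1852 m, so 0.08478 nautical_mile = 0.08478 * 1852 = 157.01256 m. 1 min = 60 s, so 0.1075 min = 0.1075 * 60 = 6.45 s. Combine: 157.01256 m / 6.45 s = 24.343033 m/s. 1 knot = 0.51444444 m/s, so 24.343033 m/s = 24.343033 / 0.51444444 = 47.31907 knot ≈ 47.32 knot (4 s.f.). Final answer: 47.32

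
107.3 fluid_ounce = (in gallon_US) 1 fluid_ounce = 2.957353e-05 m^3, so 107.3 fluid_ounce = 107.3 * 2.957353e-05 = 0.0031732397 m^3. 1 gallon_US = 0.0037854118 m^3, so 0.0031732397 m^3 = 0.0031732397 / 0.0037854118 = 0.83828125 gallon_US ≈ 0.8383 gallon_US (4 s.f.). Final answer: 0.8383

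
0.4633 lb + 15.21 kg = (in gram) 1 lb = 0.45359237 kg, so 0.4633 lb = 0.4633 * 0.45359237 = 0.21014935 kg. 15.21 kg is already in kg. Sum: 0.21014935 + 15.21 = 15.420149 kg. 1 gram = 0.001 kg, so 15.420149 kg = 15.420149 / 0.001 = 15420.149 gram ≈ 1.542e+04 gram (4 s.f.). Final answer: 1.542e+04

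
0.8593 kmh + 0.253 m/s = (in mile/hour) 1 kmh = 0.27777778 m/s, so 0.8593 kmh = 0.8593 * 0.27777778 = 0.23869444 m/s. 0.253 m/s is already in m/s. Sum: 0.23869444 + 0.253 = 0.49169444 m/s. 1 mile/hour = 0.44704 m/s, so 0.49169444 m/s = 0.49169444 / 0.44704 = 1.0998891 mile/hour ≈ 1.1 mile/hour (4 s.f.). Final answer: 1.1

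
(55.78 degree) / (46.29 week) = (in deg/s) 1.992e-06. Check: 1 degree = 0.017453293 rad, so 55.78 degree = 55.78 * 0.017453293 = 0.97354466 rad. 1 week = 604800 s, so 46.29 week = 46.29 * 604800 = 27996192 s. Combine: 0.97354466 rad / 27996192 s = 3.4774181e-08 rad/s. 1 deg/s = 0.017453293 rad/s, so 3.4774181e-08 rad/s = 3.4774181e-08 / 0.017453293 = 1.9924138e-06 deg/s ≈ 1.992e-06 deg/s (4 s.f.).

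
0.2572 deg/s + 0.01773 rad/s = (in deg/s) 1 deg/s = 0.017453293 rad/s, so 0.2572 deg/s = 0.2572 * 0.017453293 = 0.0044889868 rad/s. 0.01773 rad/s is already in rad/s. Sum: 0.0044889868 + 0.01773 = 0.022218987 rad/s. 1 deg/s = 0.017453293 rad/s, so 0.022218987 rad/s = 0.022218987 / 0.017453293 = 1.2730542 deg/s ≈ 1.273 deg/s (4 s.f.). Final answer: 1.273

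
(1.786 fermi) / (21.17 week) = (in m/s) 1.395e-22. Check: 1 fermi = 1e-15 m, so 1.786 fermi = 1.786 * 1e-15 = 1.786e-15 m. 1 week = 604800 s, so 21.17 week = 21.17 * 604800 = 12803616 s. Combine: 1.786e-15 m / 12803616 s = 1.3949184e-22 m/s. Result: 1.3949184e-22 m/s ≈ 1.395e-22 m/s (4 s.f.).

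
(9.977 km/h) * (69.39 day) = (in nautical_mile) 8972. Check: 1 km/h = 0.27777778 m/s, so 9.977 km/h = 9.977 * 0.27777778 = 2.7713889 m/s. 1 day = 86400 s, so 69.39 day = 69.39 * 86400 = 5995296 s. Combine: 2.7713889 m/s * 5995296 s = 16615297 m. 1 nautical_mile = 1852 m, so 16615297 m = 16615297 / 1852 = 8971.5425 nautical_mile ≈ 8972 nautical_mile (4 s.f.).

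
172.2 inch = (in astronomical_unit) 1 inch = 0.0254 m, so 172.2 inch = 172.2 * 0.0254 = 4.37388 m. 1 astronomical_unit = 1.4959787e+11 m, so 4.37388 m = 4.37388 / 1.4959787e+11 = 2.9237582e-11 astronomical_unit ≈ 2.924e-11 astronomical_unit (4 s.f.). Final answer: 2.924e-11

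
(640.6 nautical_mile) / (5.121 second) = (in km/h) 8.34e+05. Check: 1 nautical_mile = 1852 m, so 640.6 nautical_mile = 640.6 * 1852 = 1186391.2 m. 5.121 second = 5.121 s. Combine: 1186391.2 m / 5.121 s = 231671.78 m/s. 1 km/h = 0.27777778 m/s, so 231671.78 m/s = 231671.78 / 0.27777778 = 834018.42 km/h ≈ 8.34e+05 km/h (4 s.f.).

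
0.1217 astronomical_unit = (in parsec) 1 astronomical_unit = 1.4959787e+11 m, so 0.1217 astronomical_unit = 0.1217 * 1.4959787e+11 = 1.8206061e+10 m. 1 parsec = 3.0856776e+16 m, so 1.8206061e+10 m = 1.8206061e+10 / 3.0856776e+16 = 5.9001825e-07 parsec ≈ 5.9e-07 parsec (4 s.f.). Final answer: 5.9e-07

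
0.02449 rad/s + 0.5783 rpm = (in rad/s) 0.02449 rad/s is already in rad/s. 1 rpm = 0.10471976 rad/s, so 0.5783 rpm = 0.5783 * 0.10471976 = 0.060559434 rad/s. Sum: 0.02449 + 0.060559434 = 0.085049434 rad/s. Result: 0.085049434 rad/s ≈ 0.08505 rad/s (4 s.f.). Final answer: 0.08505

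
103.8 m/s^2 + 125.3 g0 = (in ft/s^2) 103.8 m/s^2 is already in m/s^2. 1 g0 = 9.80665 m/s^2, so 125.3 g0 = 125.3 * 9.80665 = 1228.7732 m/s^2. Sum: 103.8 + 1228.7732 = 1332.5732 m/s^2. 1 ft/s^2 = 0.3048 m/s^2, so 1332.5732 m/s^2 = 1332.5732 / 0.3048 = 4371.9595 ft/s^2 ≈ 4372 ft/s^2 (4 s.f.). Final answer: 4372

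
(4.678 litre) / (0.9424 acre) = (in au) 1 litre = 0.001 m^3, so 4.678 litre = 4.678 * 0.001 = 0.004678 m^3. 1 acre = 4046.8564 m^2, so 0.9424 acre = 0.9424 * 4046.8564 = 3813.7575 m^2. Combine: 0.004678 m^3 / 3813.7575 m^2 = 1.2266118e-06 m. 1 au = 1.4959787e+11 m, so 1.2266118e-06 m = 1.2266118e-06 / 1.4959787e+11 = 8.1993935e-18 au ≈ 8.199e-18 au (4 s.f.). Final answer: 8.199e-18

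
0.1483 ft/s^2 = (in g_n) 0.004609. Check: 1 ft/s^2 = 0.3048 m/s^2, so 0.1483 ft/s^2 = 0.1483 * 0.3048 = 0.04520184 m/s^2. 1 g_n = 9.80665 m/s^2, so 0.04520184 m/s^2 = 0.04520184 / 9.80665 = 0.0046093049 g_n ≈ 0.004609 g_n (4 s.f.).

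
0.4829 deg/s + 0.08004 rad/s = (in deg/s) 1 deg/s = 0.017453293 rad/s, so 0.4829 deg/s = 0.4829 * 0.017453293 = 0.008428195 rad/s. 0.08004 rad/s is already in rad/s. Sum: 0.008428195 + 0.08004 = 0.088468195 rad/s. 1 deg/s = 0.017453293 rad/s, so 0.088468195 rad/s = 0.088468195 / 0.017453293 = 5.0688542 deg/s ≈ 5.069 deg/s (4 s.f.). Final answer: 5.069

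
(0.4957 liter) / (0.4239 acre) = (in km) 1 liter = 0.001 m^3, so 0.4957 liter = 0.4957 * 0.001 = 0.0004957 m^3. 1 acre = 4046.8564 m^2, so 0.4239 acre = 0.4239 * 4046.8564 = 1715.4624 m^2. Combine: 0.0004957 m^3 / 1715.4624 m^2 = 2.8895998e-07 m. 1 km = 1000 m, so 2.8895998e-07 m = 2.8895998e-07 / 1000 = 2.8895998e-10 km ≈ 2.89e-10 km (4 s.f.). Final answer: 2.89e-10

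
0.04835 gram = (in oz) 1 gram = 0.001 kg, so 0.04835 gram = 0.04835 * 0.001 = 4.835e-05 kg. 1 oz = 0.028349523 kg, so 4.835e-05 kg = 4.835e-05 / 0.028349523 = 0.0017054961 oz ≈ 0.001705 oz (4 s.f.). Final answer: 0.001705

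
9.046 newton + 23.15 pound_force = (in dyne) 9.046 newton = 9.046 N. 1 pound_force = 4.4482216 N, so 23.15 pound_force = 23.15 * 4.4482216 = 102.97633 N. Sum: 9.046 + 102.97633 = 112.02233 N. 1 dyne = 1e-05 N, so 112.02233 N = 112.02233 / 1e-05 = 11202233 dyne ≈ 1.12e+07 dyne (4 s.f.). Final answer: 1.12e+07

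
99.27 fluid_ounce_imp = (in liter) 1 fluid_ounce_imp = 2.8413063e-05 m^3, so 99.27 fluid_ounce_imp = 99.27 * 2.8413063e-05 = 0.0028205647 m^3. 1 liter = 0.001 m^3, so 0.0028205647 m^3 = 0.0028205647 / 0.001 = 2.8205647 liter ≈ 2.821 liter (4 s.f.). Final answer: 2.821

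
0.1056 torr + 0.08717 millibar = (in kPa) 1 torr = 133.32237 Pa, so 0.1056 torr = 0.1056 * 133.32237 = 14.078842 Pa. 1 millibar = 100 Pa, so 0.08717 millibar = 0.08717 * 100 = 8.717 Pa. Sum: 14.078842 + 8.717 = 22.795842 Pa. 1 kPa = 1000 Pa, so 22.795842 Pa = 22.795842 / 1000 = 0.022795842 kPa ≈ 0.0228 kPa (4 s.f.). Final answer: 0.0228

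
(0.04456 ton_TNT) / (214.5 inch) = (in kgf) 1 ton_TNT = 4.184e+09 J, so 0.04456 ton_TNT = 0.04456 * 4.184e+09 = 1.8643904e+08 J. 1 inch = 0.0254 m, so 214.5 inch = 214.5 * 0.0254 = 5.4483 m. Combine: 1.8643904e+08 J / 5.4483 m = 34219672 N. 1 kgf = 9.80665 N, so 34219672 N = 34219672 / 9.80665 = 3489435.5 kgf ≈ 3.489e+06 kgf (4 s.f.). Final answer: 3.489e+06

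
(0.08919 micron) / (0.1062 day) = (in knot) 1 micron = 1e-06 m, so 0.08919 micron = 0.08919 * 1e-06 = 8.919e-08 m. 1 day = 86400 s, so 0.1062 day = 0.1062 * 86400 = 9175.68 s. Combine: 8.919e-08 m / 9175.68 s = 9.7202605e-12 m/s. 1 knot = 0.51444444 m/s, so 9.7202605e-12 m/s = 9.7202605e-12 / 0.51444444 = 1.8894675e-11 knot ≈ 1.889e-11 knot (4 s.f.). Final answer: 1.889e-11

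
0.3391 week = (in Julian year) 0.006499. Check: 1 week = 604800 s, so 0.3391 week = 0.3391 * 604800 = 205087.68 s. 1 Julian year = 31557600 s, so 205087.68 s = 205087.68 / 31557600 = 0.0064988364 Julian year ≈ 0.006499 Julian year (4 s.f.).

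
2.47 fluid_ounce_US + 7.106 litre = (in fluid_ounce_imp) 252.7. Check: 1 fluid_ounce_US = 2.957353e-05 m^3, so 2.47 fluid_ounce_US = 2.47 * 2.957353e-05 = 7.3046618e-05 m^3. 1 litre = 0.001 m^3, so 7.106 litre = 7.106 * 0.001 = 0.007106 m^3. Sum: 7.3046618e-05 + 0.007106 = 0.0071790466 m^3. 1 fluid_ounce_imp = 2.8413063e-05 m^3, so 0.0071790466 m^3 = 0.0071790466 / 2.8413063e-05 = 252.66712 fluid_ounce_imp ≈ 252.7 fluid_ounce_imp (4 s.f.).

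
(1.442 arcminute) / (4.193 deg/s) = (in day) 6.634e-08. Check: 1 arcminute = 0.00029088821 rad, so 1.442 arcminute = 1.442 * 0.00029088821 = 0.0004194608 rad. 1 deg/s = 0.017453293 rad/s, so 4.193 deg/s = 4.193 * 0.017453293 = 0.073181656 rad/s. Combine: 0.0004194608 rad / 0.073181656 rad/s = 0.0057317752 s. 1 day = 86400 s, so 0.0057317752 s = 0.0057317752 / 86400 = 6.6339991e-08 day ≈ 6.634e-08 day (4 s.f.).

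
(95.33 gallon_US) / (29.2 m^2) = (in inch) 1 gallon_US = 0.0037854118 m^3, so 95.33 gallon_US = 95.33 * 0.0037854118 = 0.36086331 m^3. 29.2 m^2 is already in m^2. Combine: 0.36086331 m^3 / 29.2 m^2 = 0.012358332 m. 1 inch = 0.0254 m, so 0.012358332 m = 0.012358332 / 0.0254 = 0.48654852 inch ≈ 0.4865 inch (4 s.f.). Final answer: 0.4865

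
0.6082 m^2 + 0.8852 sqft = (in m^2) 0.6904. Check: 0.6082 m^2 is already in m^2. 1 sqft = 0.09290304 m^2, so 0.8852 sqft = 0.8852 * 0.09290304 = 0.082237771 m^2. Sum: 0.6082 + 0.082237771 = 0.69043777 m^2. Result: 0.69043777 m^2 ≈ 0.6904 m^2 (4 s.f.).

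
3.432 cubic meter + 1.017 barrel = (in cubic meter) 3.594. Check: 3.432 cubic meter = 3.432 m^3. 1 barrel = 0.15898729 m^3, so 1.017 barrel = 1.017 * 0.15898729 = 0.16169008 m^3. Sum: 3.432 + 0.16169008 = 3.5936901 m^3. 3.5936901 m^3 = 3.5936901 cubic meter ≈ 3.594 cubic meter (4 s.f.).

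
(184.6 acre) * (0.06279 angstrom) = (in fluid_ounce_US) 1 acre = 4046.8564 m^2, so 184.6 acre = 184.6 * 4046.8564 = 747049.7 m^2. 1 angstrom = 1e-10 m, so 0.06279 angstrom = 0.06279 * 1e-10 = 6.279e-12 m. Combine: 747049.7 m^2 * 6.279e-12 m = 4.690725e-06 m^3. 1 fluid_ounce_US = 2.957353e-05 m^3, so 4.690725e-06 m^3 = 4.690725e-06 / 2.957353e-05 = 0.15861228 fluid_ounce_US ≈ 0.1586 fluid_ounce_US (4 s.f.). Final answer: 0.1586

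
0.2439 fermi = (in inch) 9.602e-15. Check: 1 fermi = 1e-15 m, so 0.2439 fermi = 0.2439 * 1e-15 = 2.439e-16 m. 1 inch = 0.0254 m, so 2.439e-16 m = 2.439e-16 / 0.0254 = 9.6023622e-15 inch ≈ 9.602e-15 inch (4 s.f.).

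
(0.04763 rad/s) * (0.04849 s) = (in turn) 0.04763 rad/s is already in rad/s. 0.04849 s is already in s. Combine: 0.04763 rad/s * 0.04849 s = 0.0023095787 rad. 1 turn = 6.2831853 rad, so 0.0023095787 rad = 0.0023095787 / 6.2831853 = 0.00036758087 turn ≈ 0.0003676 turn (4 s.f.). Final answer: 0.0003676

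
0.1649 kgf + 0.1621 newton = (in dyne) 1 kgf = 9.80665 N, so 0.1649 kgf = 0.1649 * 9.80665 = 1.6171166 N. 0.1621 newton = 0.1621 N. Sum: 1.6171166 + 0.1621 = 1.7792166 N. 1 dyne = 1e-05 N, so 1.7792166 N = 1.7792166 / 1e-05 = 177921.66 dyne ≈ 1.779e+05 dyne (4 s.f.). Final answer: 1.779e+05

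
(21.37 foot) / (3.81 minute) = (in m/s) 1 foot = 0.3048 m, so 21.37 foot = 21.37 * 0.3048 = 6.513576 m. 1 minute = 60 s, so 3.81 minute = 3.81 * 60 = 228.6 s. Combine: 6.513576 m / 228.6 s = 0.028493333 m/s. Result: 0.028493333 m/s ≈ 0.02849 m/s (4 s.f.). Final answer: 0.02849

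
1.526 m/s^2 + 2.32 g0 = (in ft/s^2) 79.65. Check: 1.526 m/s^2 is already in m/s^2. 1 g0 = 9.80665 m/s^2, so 2.32 g0 = 2.32 * 9.80665 = 22.751428 m/s^2. Sum: 1.526 + 22.751428 = 24.277428 m/s^2. 1 ft/s^2 = 0.3048 m/s^2, so 24.277428 m/s^2 = 24.277428 / 0.3048 = 79.650354 ft/s^2 ≈ 79.65 ft/s^2 (4 s.f.).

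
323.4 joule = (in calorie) 323.4 joule = 323.4 J. 1 calorie = 4.184 J, so 323.4 J = 323.4 / 4.184 = 77.294455 calorie ≈ 77.29 calorie (4 s.f.). Final answer: 77.29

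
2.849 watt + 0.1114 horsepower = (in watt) 2.849 watt = 2.849 W. 1 horsepower = 745.69987 W, so 0.1114 horsepower = 0.1114 * 745.69987 = 83.070966 W. Sum: 2.849 + 83.070966 = 85.919966 W. 85.919966 W = 85.919966 watt ≈ 85.92 watt (4 s.f.). Final answer: 85.92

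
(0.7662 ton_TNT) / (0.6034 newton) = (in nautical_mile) 2.869e+06. Check: 1 ton_TNT = 4.184e+09 J, so 0.7662 ton_TNT = 0.7662 * 4.184e+09 = 3.2057808e+09 J. 0.6034 newton = 0.6034 N. Combine: 3.2057808e+09 J / 0.6034 N = 5.3128618e+09 m. 1 nautical_mile = 1852 m, so 5.3128618e+09 m = 5.3128618e+09 / 1852 = 2868715.9 nautical_mile ≈ 2.869e+06 nautical_mile (4 s.f.).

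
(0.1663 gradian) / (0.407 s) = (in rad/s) 0.006418. Check: 1 gradian = 0.015707963 rad, so 0.1663 gradian = 0.1663 * 0.015707963 = 0.0026122343 rad. 0.407 s is already in s. Combine: 0.0026122343 rad / 0.407 s = 0.0064182661 rad/s. Result: 0.0064182661 rad/s ≈ 0.006418 rad/s (4 s.f.).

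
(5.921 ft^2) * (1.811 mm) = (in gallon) 1 ft^2 = 0.09290304 m^2, so 5.921 ft^2 = 5.921 * 0.09290304 = 0.5500789 m^2. 1 mm = 0.001 m, so 1.811 mm = 1.811 * 0.001 = 0.001811 m. Combine: 0.5500789 m^2 * 0.001811 m = 0.00099619289 m^3. 1 gallon = 0.0037854118 m^3, so 0.00099619289 m^3 = 0.00099619289 / 0.0037854118 = 0.26316632 gallon ≈ 0.2632 gallon (4 s.f.). Final answer: 0.2632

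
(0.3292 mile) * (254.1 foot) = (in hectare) 4.103. Check: 1 mile = 1609.344 m, so 0.3292 mile = 0.3292 * 1609.344 = 529.79604 m. 1 foot = 0.3048 m, so 254.1 foot = 254.1 * 0.3048 = 77.44968 m. Combine: 529.79604 m * 77.44968 m = 41032.534 m^2. 1 hectare = 10000 m^2, so 41032.534 m^2 = 41032.534 / 10000 = 4.1032534 hectare ≈ 4.103 hectare (4 s.f.).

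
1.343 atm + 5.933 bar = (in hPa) 7294. Check: 1 atm = 101325 Pa, so 1.343 atm = 1.343 * 101325 = 136079.48 Pa. 1 bar = 100000 Pa, so 5.933 bar = 5.933 * 100000 = 593300 Pa. Sum: 136079.48 + 593300 = 729379.47 Pa. 1 hPa = 100 Pa, so 729379.47 Pa = 729379.47 / 100 = 7293.7948 hPa ≈ 7294 hPa (4 s.f.).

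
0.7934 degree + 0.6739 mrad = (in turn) 1 degree = 0.017453293 rad, so 0.7934 degree = 0.7934 * 0.017453293 = 0.013847442 rad. 1 mrad = 0.001 rad, so 0.6739 mrad = 0.6739 * 0.001 = 0.0006739 rad. Sum: 0.013847442 + 0.0006739 = 0.014521342 rad. 1 turn = 6.2831853 rad, so 0.014521342 rad = 0.014521342 / 6.2831853 = 0.0023111434 turn ≈ 0.002311 turn (4 s.f.). Final answer: 0.002311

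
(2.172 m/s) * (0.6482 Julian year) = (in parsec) 1.44e-09. Check: 2.172 m/s is already in m/s. 1 Julian year = 31557600 s, so 0.6482 Julian year = 0.6482 * 31557600 = 20455636 s. Combine: 2.172 m/s * 20455636 s = 44429642 m. 1 parsec = 3.0856776e+16 m, so 44429642 m = 44429642 / 3.0856776e+16 = 1.4398666e-09 parsec ≈ 1.44e-09 parsec (4 s.f.).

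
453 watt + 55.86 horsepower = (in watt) 4.211e+04. Check: 453 watt = 453 W. 1 horsepower = 745.69987 W, so 55.86 horsepower = 55.86 * 745.69987 = 41654.795 W. Sum: 453 + 41654.795 = 42107.795 W. 42107.795 W = 42107.795 watt ≈ 4.211e+04 watt (4 s.f.).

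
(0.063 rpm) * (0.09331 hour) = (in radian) 2.216. Check: 1 rpm = 0.10471976 rad/s, so 0.063 rpm = 0.063 * 0.10471976 = 0.0065973446 rad/s. 1 hour = 3600 s, so 0.09331 hour = 0.09331 * 3600 = 335.916 s. Combine: 0.0065973446 rad/s * 335.916 s = 2.2161536 rad. 2.2161536 rad = 2.2161536 radian ≈ 2.216 radian (4 s.f.).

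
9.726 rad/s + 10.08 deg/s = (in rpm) 9.726 rad/s is already in rad/s. 1 deg/s = 0.017453293 rad/s, so 10.08 deg/s = 10.08 * 0.017453293 = 0.17592919 rad/s. Sum: 9.726 + 0.17592919 = 9.9019292 rad/s. 1 rpm = 0.10471976 rad/s, so 9.9019292 rad/s = 9.9019292 / 0.10471976 = 94.556459 rpm ≈ 94.56 rpm (4 s.f.). Final answer: 94.56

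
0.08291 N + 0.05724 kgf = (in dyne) 0.08291 N is already in N. 1 kgf = 9.80665 N, so 0.05724 kgf = 0.05724 * 9.80665 = 0.56133265 N. Sum: 0.08291 + 0.56133265 = 0.64424265 N. 1 dyne = 1e-05 N, so 0.64424265 N = 0.64424265 / 1e-05 = 64424.265 dyne ≈ 6.442e+04 dyne (4 s.f.). Final answer: 6.442e+04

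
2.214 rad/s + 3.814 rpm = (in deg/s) 149.7. Check: 2.214 rad/s is already in rad/s. 1 rpm = 0.10471976 rad/s, so 3.814 rpm = 3.814 * 0.10471976 = 0.39940115 rad/s. Sum: 2.214 + 0.39940115 = 2.6134011 rad/s. 1 deg/s = 0.017453293 rad/s, so 2.6134011 rad/s = 2.6134011 / 0.017453293 = 149.73686 deg/s ≈ 149.7 deg/s (4 s.f.).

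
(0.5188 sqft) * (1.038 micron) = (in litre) 5.003e-05. Check: 1 sqft = 0.09290304 m^2, so 0.5188 sqft = 0.5188 * 0.09290304 = 0.048198097 m^2. 1 micron = 1e-06 m, so 1.038 micron = 1.038 * 1e-06 = 1.038e-06 m. Combine: 0.048198097 m^2 * 1.038e-06 m = 5.0029625e-08 m^3. 1 litre = 0.001 m^3, so 5.0029625e-08 m^3 = 5.0029625e-08 / 0.001 = 5.0029625e-05 litre ≈ 5.003e-05 litre (4 s.f.).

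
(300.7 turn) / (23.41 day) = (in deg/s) 0.05352. Check: 1 turn = 6.2831853 rad, so 300.7 turn = 300.7 * 6.2831853 = 1889.3538 rad. 1 day = 86400 s, so 23.41 day = 23.41 * 86400 = 2022624 s. Combine: 1889.3538 rad / 2022624 s = 0.00093411026 rad/s. 1 deg/s = 0.017453293 rad/s, so 0.00093411026 rad/s = 0.00093411026 / 0.017453293 = 0.053520575 deg/s ≈ 0.05352 deg/s (4 s.f.).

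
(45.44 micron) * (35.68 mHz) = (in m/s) 1 micron = 1e-06 m, so 45.44 micron = 45.44 * 1e-06 = 4.544e-05 m. 1 mHz = 0.001 Hz, so 35.68 mHz = 35.68 * 0.001 = 0.03568 Hz. Combine: 4.544e-05 m * 0.03568 Hz = 1.6212992e-06 m/s. Result: 1.6212992e-06 m/s ≈ 1.621e-06 m/s (4 s.f.). Final answer: 1.621e-06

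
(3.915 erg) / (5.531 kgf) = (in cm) 7.218e-07. Check: 1 erg = 1e-07 J, so 3.915 erg = 3.915 * 1e-07 = 3.915e-07 J. 1 kgf = 9.80665 N, so 5.531 kgf = 5.531 * 9.80665 = 54.240581 N. Combine: 3.915e-07 J / 54.240581 N = 7.217843e-09 m. 1 cm = 0.01 m, so 7.217843e-09 m = 7.217843e-09 / 0.01 = 7.217843e-07 cm ≈ 7.218e-07 cm (4 s.f.).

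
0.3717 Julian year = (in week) 19.39. Check: 1 Julian year = 31557600 s, so 0.3717 Julian year = 0.3717 * 31557600 = 11729960 s. 1 week = 604800 s, so 11729960 s = 11729960 / 604800 = 19.394775 week ≈ 19.39 week (4 s.f.).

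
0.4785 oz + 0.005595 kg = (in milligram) 1.916e+04. Check: 1 oz = 0.028349523 kg, so 0.4785 oz = 0.4785 * 0.028349523 = 0.013565247 kg. 0.005595 kg is already in kg. Sum: 0.013565247 + 0.005595 = 0.019160247 kg. 1 milligram = 1e-06 kg, so 0.019160247 kg = 0.019160247 / 1e-06 = 19160.247 milligram ≈ 1.916e+04 milligram (4 s.f.).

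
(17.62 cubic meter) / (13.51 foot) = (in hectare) 17.62 cubic meter = 17.62 m^3. 1 foot = 0.3048 m, so 13.51 foot = 13.51 * 0.3048 = 4.117848 m. Combine: 17.62 m^3 / 4.117848 m = 4.278934 m^2. 1 hectare = 10000 m^2, so 4.278934 m^2 = 4.278934 / 10000 = 0.0004278934 hectare ≈ 0.0004279 hectare (4 s.f.). Final answer: 0.0004279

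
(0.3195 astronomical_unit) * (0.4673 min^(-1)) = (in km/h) 1.34e+09. Check: 1 astronomical_unit = 1.4959787e+11 m, so 0.3195 astronomical_unit = 0.3195 * 1.4959787e+11 = 4.779652e+10 m. 1 min^(-1) = 0.016666667 Hz, so 0.4673 min^(-1) = 0.4673 * 0.016666667 = 0.0077883333 Hz. Combine: 4.779652e+10 m * 0.0077883333 Hz = 3.7225523e+08 m/s. 1 km/h = 0.27777778 m/s, so 3.7225523e+08 m/s = 3.7225523e+08 / 0.27777778 = 1.3401188e+09 km/h ≈ 1.34e+09 km/h (4 s.f.).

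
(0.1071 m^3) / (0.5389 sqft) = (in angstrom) 0.1071 m^3 is already in m^3. 1 sqft = 0.09290304 m^2, so 0.5389 sqft = 0.5389 * 0.09290304 = 0.050065448 m^2. Combine: 0.1071 m^3 / 0.050065448 m^2 = 2.1391999 m. 1 angstrom = 1e-10 m, so 2.1391999 m = 2.1391999 / 1e-10 = 2.1391999e+10 angstrom ≈ 2.139e+10 angstrom (4 s.f.). Final answer: 2.139e+10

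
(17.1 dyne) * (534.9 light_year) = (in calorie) 1 dyne = 1e-05 N, so 17.1 dyne = 17.1 * 1e-05 = 0.000171 N. 1 light_year = 9.4607305e+15 m, so 534.9 light_year = 534.9 * 9.4607305e+15 = 5.0605447e+18 m. Combine: 0.000171 N * 5.0605447e+18 m = 8.6535315e+14 J. 1 calorie = 4.184 J, so 8.6535315e+14 J = 8.6535315e+14 / 4.184 = 2.0682437e+14 calorie ≈ 2.068e+14 calorie (4 s.f.). Final answer: 2.068e+14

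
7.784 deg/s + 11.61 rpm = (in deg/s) 1 deg/s = 0.017453293 rad/s, so 7.784 deg/s = 7.784 * 0.017453293 = 0.13585643 rad/s. 1 rpm = 0.10471976 rad/s, so 11.61 rpm = 11.61 * 0.10471976 = 1.2157964 rad/s. Sum: 0.13585643 + 1.2157964 = 1.3516528 rad/s. 1 deg/s = 0.017453293 rad/s, so 1.3516528 rad/s = 1.3516528 / 0.017453293 = 77.444 deg/s ≈ 77.44 deg/s (4 s.f.). Final answer: 77.44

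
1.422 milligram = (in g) 0.001422. Check: 1 milligram = 1e-06 kg, so 1.422 milligram = 1.422 * 1e-06 = 1.422e-06 kg. 1 g = 0.001 kg, so 1.422e-06 kg = 1.422e-06 / 0.001 = 0.001422 g.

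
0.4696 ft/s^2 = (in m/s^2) 0.1431. Check: 1 ft/s^2 = 0.3048 m/s^2, so 0.4696 ft/s^2 = 0.4696 * 0.3048 = 0.14313408 m/s^2. Result: 0.14313408 m/s^2 ≈ 0.1431 m/s^2 (4 s.f.).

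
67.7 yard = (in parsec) 2.006e-15. Check: 1 yard = 0.9144 m, so 67.7 yard = 67.7 * 0.9144 = 61.90488 m. 1 parsec = 3.0856776e+16 m, so 61.90488 m = 61.90488 / 3.0856776e+16 = 2.0062005e-15 parsec ≈ 2.006e-15 parsec (4 s.f.).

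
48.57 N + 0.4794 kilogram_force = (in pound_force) 48.57 N is already in N. 1 kilogram_force = 9.80665 N, so 0.4794 kilogram_force = 0.4794 * 9.80665 = 4.701308 N. Sum: 48.57 + 4.701308 = 53.271308 N. 1 pound_force = 4.4482216 N, so 53.271308 N = 53.271308 / 4.4482216 = 11.975866 pound_force ≈ 11.98 pound_force (4 s.f.). Final answer: 11.98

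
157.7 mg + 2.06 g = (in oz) 1 mg = 1e-06 kg, so 157.7 mg = 157.7 * 1e-06 = 0.0001577 kg. 1 g = 0.001 kg, so 2.06 g = 2.06 * 0.001 = 0.00206 kg. Sum: 0.0001577 + 0.00206 = 0.0022177 kg. 1 oz = 0.028349523 kg, so 0.0022177 kg = 0.0022177 / 0.028349523 = 0.078227065 oz ≈ 0.07823 oz (4 s.f.). Final answer: 0.07823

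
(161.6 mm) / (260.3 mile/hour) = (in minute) 2.315e-05. Check: 1 mm = 0.001 m, so 161.6 mm = 161.6 * 0.001 = 0.1616 m. 1 mile/hour = 0.44704 m/s, so 260.3 mile/hour = 260.3 * 0.44704 = 116.36451 m/s. Combine: 0.1616 m / 116.36451 m/s = 0.0013887395 s. 1 minute = 60 s, so 0.0013887395 s = 0.0013887395 / 60 = 2.3145659e-05 minute ≈ 2.315e-05 minute (4 s.f.).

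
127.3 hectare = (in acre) 314.6. Check: 1 hectare = 10000 m^2, so 127.3 hectare = 127.3 * 10000 = 1273000 m^2. 1 acre = 4046.8564 m^2, so 1273000 m^2 = 1273000 / 4046.8564 = 314.56515 acre ≈ 314.6 acre (4 s.f.).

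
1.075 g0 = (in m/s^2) 10.54. Check: 1 g0 = 9.80665 m/s^2, so 1.075 g0 = 1.075 * 9.80665 = 10.542149 m/s^2. Result: 10.542149 m/s^2 ≈ 10.54 m/s^2 (4 s.f.).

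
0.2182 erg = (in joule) 2.182e-08. Check: 1 erg = 1e-07 J, so 0.2182 erg = 0.2182 * 1e-07 = 2.182e-08 J. 2.182e-08 J = 2.182e-08 joule.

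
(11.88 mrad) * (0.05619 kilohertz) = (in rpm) 6.375. Check: 1 mrad = 0.001 rad, so 11.88 mrad = 11.88 * 0.001 = 0.01188 rad. 1 kilohertz = 1000 Hz, so 0.05619 kilohertz = 0.05619 * 1000 = 56.19 Hz. Combine: 0.01188 rad * 56.19 Hz = 0.6675372 rad/s. 1 rpm = 0.10471976 rad/s, so 0.6675372 rad/s = 0.6675372 / 0.10471976 = 6.3745107 rpm ≈ 6.375 rpm (4 s.f.).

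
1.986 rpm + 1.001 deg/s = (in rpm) 2.153. Check: 1 rpm = 0.10471976 rad/s, so 1.986 rpm = 1.986 * 0.10471976 = 0.20797343 rad/s. 1 deg/s = 0.017453293 rad/s, so 1.001 deg/s = 1.001 * 0.017453293 = 0.017470746 rad/s. Sum: 0.20797343 + 0.017470746 = 0.22544418 rad/s. 1 rpm = 0.10471976 rad/s, so 0.22544418 rad/s = 0.22544418 / 0.10471976 = 2.1528333 rpm ≈ 2.153 rpm (4 s.f.).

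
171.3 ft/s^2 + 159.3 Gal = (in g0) 5.487. Check: 1 ft/s^2 = 0.3048 m/s^2, so 171.3 ft/s^2 = 171.3 * 0.3048 = 52.21224 m/s^2. 1 Gal = 0.01 m/s^2, so 159.3 Gal = 159.3 * 0.01 = 1.593 m/s^2. Sum: 52.21224 + 1.593 = 53.80524 m/s^2. 1 g0 = 9.80665 m/s^2, so 53.80524 m/s^2 = 53.80524 / 9.80665 = 5.4866076 g0 ≈ 5.487 g0 (4 s.f.).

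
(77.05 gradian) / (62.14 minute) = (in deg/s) 0.0186. Check: 1 gradian = 0.015707963 rad, so 77.05 gradian = 77.05 * 0.015707963 = 1.2102986 rad. 1 minute = 60 s, so 62.14 minute = 62.14 * 60 = 3728.4 s. Combine: 1.2102986 rad / 3728.4 s = 0.00032461607 rad/s. 1 deg/s = 0.017453293 rad/s, so 0.00032461607 rad/s = 0.00032461607 / 0.017453293 = 0.018599131 deg/s ≈ 0.0186 deg/s (4 s.f.).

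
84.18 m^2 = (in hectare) 0.008418. Check: 1 hectare = 10000 m^2, so 84.18 m^2 = 84.18 / 10000 = 0.008418 hectare.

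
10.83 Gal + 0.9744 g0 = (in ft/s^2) 1 Gal = 0.01 m/s^2, so 10.83 Gal = 10.83 * 0.01 = 0.1083 m/s^2. 1 g0 = 9.80665 m/s^2, so 0.9744 g0 = 0.9744 * 9.80665 = 9.5555998 m/s^2. Sum: 0.1083 + 9.5555998 = 9.6638998 m/s^2. 1 ft/s^2 = 0.3048 m/s^2, so 9.6638998 m/s^2 = 9.6638998 / 0.3048 = 31.705708 ft/s^2 ≈ 31.71 ft/s^2 (4 s.f.). Final answer: 31.71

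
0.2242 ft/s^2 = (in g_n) 1 ft/s^2 = 0.3048 m/s^2, so 0.2242 ft/s^2 = 0.2242 * 0.3048 = 0.06833616 m/s^2. 1 g_n = 9.80665 m/s^2, so 0.06833616 m/s^2 = 0.06833616 / 9.80665 = 0.006968349 g_n ≈ 0.006968 g_n (4 s.f.). Final answer: 0.006968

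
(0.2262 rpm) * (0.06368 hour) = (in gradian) 345.7. Check: 1 rpm = 0.10471976 rad/s, so 0.2262 rpm = 0.2262 * 0.10471976 = 0.023687609 rad/s. 1 hour = 3600 s, so 0.06368 hour = 0.06368 * 3600 = 229.248 s. Combine: 0.023687609 rad/s * 229.248 s = 5.4303369 rad. 1 gradian = 0.015707963 rad, so 5.4303369 rad = 5.4303369 / 0.015707963 = 345.70598 gradian ≈ 345.7 gradian (4 s.f.).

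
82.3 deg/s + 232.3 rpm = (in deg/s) 1476. Check: 1 deg/s = 0.017453293 rad/s, so 82.3 deg/s = 82.3 * 0.017453293 = 1.436406 rad/s. 1 rpm = 0.10471976 rad/s, so 232.3 rpm = 232.3 * 0.10471976 = 24.326399 rad/s. Sum: 1.436406 + 24.326399 = 25.762805 rad/s. 1 deg/s = 0.017453293 rad/s, so 25.762805 rad/s = 25.762805 / 0.017453293 = 1476.1 deg/s ≈ 1476 deg/s (4 s.f.).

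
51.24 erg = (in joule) 1 erg = 1e-07 J, so 51.24 erg = 51.24 * 1e-07 = 5.124e-06 J. 5.124e-06 J = 5.124e-06 joule. Final answer: 5.124e-06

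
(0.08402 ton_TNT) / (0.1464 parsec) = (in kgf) 1 ton_TNT = 4.184e+09 J, so 0.08402 ton_TNT = 0.08402 * 4.184e+09 = 3.5153968e+08 J. 1 parsec = 3.0856776e+16 m, so 0.1464 parsec = 0.1464 * 3.0856776e+16 = 4.517432e+15 m. Combine: 3.5153968e+08 J / 4.517432e+15 m = 7.7818478e-08 N. 1 kgf = 9.80665 N, so 7.7818478e-08 N = 7.7818478e-08 / 9.80665 = 7.9352763e-09 kgf ≈ 7.935e-09 kgf (4 s.f.). Final answer: 7.935e-09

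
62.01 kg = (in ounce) 1 ounce = 0.028349523 kg, so 62.01 kg = 62.01 / 0.028349523 = 2187.3384 ounce ≈ 2187 ounce (4 s.f.). Final answer: 2187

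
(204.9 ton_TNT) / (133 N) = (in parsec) 2.089e-07. Check: 1 ton_TNT = 4.184e+09 J, so 204.9 ton_TNT = 204.9 * 4.184e+09 = 8.573016e+11 J. 133 N is already in N. Combine: 8.573016e+11 J / 133 N = 6.4458767e+09 m. 1 parsec = 3.0856776e+16 m, so 6.4458767e+09 m = 6.4458767e+09 / 3.0856776e+16 = 2.0889664e-07 parsec ≈ 2.089e-07 parsec (4 s.f.).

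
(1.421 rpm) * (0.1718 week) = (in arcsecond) 3.189e+09. Check: 1 rpm = 0.10471976 rad/s, so 1.421 rpm = 1.421 * 0.10471976 = 0.14880677 rad/s. 1 week = 604800 s, so 0.1718 week = 0.1718 * 604800 = 103904.64 s. Combine: 0.14880677 rad/s * 103904.64 s = 15461.714 rad. 1 arcsecond = 4.8481368e-06 rad, so 15461.714 rad = 15461.714 / 4.8481368e-06 = 3.1892075e+09 arcsecond ≈ 3.189e+09 arcsecond (4 s.f.).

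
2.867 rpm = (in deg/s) 17.2. Check: 1 rpm = 0.10471976 rad/s, so 2.867 rpm = 2.867 * 0.10471976 = 0.30023154 rad/s. 1 deg/s = 0.017453293 rad/s, so 0.30023154 rad/s = 0.30023154 / 0.017453293 = 17.202 deg/s ≈ 17.2 deg/s (4 s.f.).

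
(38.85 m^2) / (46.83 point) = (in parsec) 38.85 m^2 is already in m^2. 1 point = 0.00035277778 m, so 46.83 point = 46.83 * 0.00035277778 = 0.016520583 m. Combine: 38.85 m^2 / 0.016520583 m = 2351.6119 m. 1 parsec = 3.0856776e+16 m, so 2351.6119 m = 2351.6119 / 3.0856776e+16 = 7.6210551e-14 parsec ≈ 7.621e-14 parsec (4 s.f.). Final answer: 7.621e-14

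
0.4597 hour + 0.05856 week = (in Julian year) 0.001175. Check: 1 hour = 3600 s, so 0.4597 hour = 0.4597 * 3600 = 1654.92 s. 1 week = 604800 s, so 0.05856 week = 0.05856 * 604800 = 35417.088 s. Sum: 1654.92 + 35417.088 = 37072.008 s. 1 Julian year = 31557600 s, so 37072.008 s = 37072.008 / 31557600 = 0.001174741 Julian year ≈ 0.001175 Julian year (4 s.f.).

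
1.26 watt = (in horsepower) 0.00169. Check: 1.26 watt = 1.26 W. 1 horsepower = 745.69987 W, so 1.26 W = 1.26 / 745.69987 = 0.0016896878 horsepower ≈ 0.00169 horsepower (4 s.f.).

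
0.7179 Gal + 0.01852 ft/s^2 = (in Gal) 1.282. Check: 1 Gal = 0.01 m/s^2, so 0.7179 Gal = 0.7179 * 0.01 = 0.007179 m/s^2. 1 ft/s^2 = 0.3048 m/s^2, so 0.01852 ft/s^2 = 0.01852 * 0.3048 = 0.005644896 m/s^2. Sum: 0.007179 + 0.005644896 = 0.012823896 m/s^2. 1 Gal = 0.01 m/s^2, so 0.012823896 m/s^2 = 0.012823896 / 0.01 = 1.2823896 Gal ≈ 1.282 Gal (4 s.f.).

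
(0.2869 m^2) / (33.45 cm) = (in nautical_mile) 0.2869 m^2 is already in m^2. 1 cm = 0.01 m, so 33.45 cm = 33.45 * 0.01 = 0.3345 m. Combine: 0.2869 m^2 / 0.3345 m = 0.85769806 m. 1 nautical_mile = 1852 m, so 0.85769806 m = 0.85769806 / 1852 = 0.0004631199 nautical_mile ≈ 0.0004631 nautical_mile (4 s.f.). Final answer: 0.0004631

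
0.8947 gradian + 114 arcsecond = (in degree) 1 gradian = 0.015707963 rad, so 0.8947 gradian = 0.8947 * 0.015707963 = 0.014053915 rad. 1 arcsecond = 4.8481368e-06 rad, so 114 arcsecond = 114 * 4.8481368e-06 = 0.0005526876 rad. Sum: 0.014053915 + 0.0005526876 = 0.014606602 rad. 1 degree = 0.017453293 rad, so 0.014606602 rad = 0.014606602 / 0.017453293 = 0.83689667 degree ≈ 0.8369 degree (4 s.f.). Final answer: 0.8369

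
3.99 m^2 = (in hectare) 0.000399. Check: 1 hectare = 10000 m^2, so 3.99 m^2 = 3.99 / 10000 = 0.000399 hectare.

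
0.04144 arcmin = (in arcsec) 2.486. Check: 1 arcmin = 0.00029088821 rad, so 0.04144 arcmin = 0.04144 * 0.00029088821 = 1.2054407e-05 rad. 1 arcsec = 4.8481368e-06 rad, so 1.2054407e-05 rad = 1.2054407e-05 / 4.8481368e-06 = 2.4864 arcsec ≈ 2.486 arcsec (4 s.f.).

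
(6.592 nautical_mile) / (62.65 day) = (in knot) 0.004384. Check: 1 nautical_mile = 1852 m, so 6.592 nautical_mile = 6.592 * 1852 = 12208.384 m. 1 day = 86400 s, so 62.65 day = 62.65 * 86400 = 5412960 s. Combine: 12208.384 m / 5412960 s = 0.0022553989 m/s. 1 knot = 0.51444444 m/s, so 0.0022553989 m/s = 0.0022553989 / 0.51444444 = 0.0043841447 knot ≈ 0.004384 knot (4 s.f.).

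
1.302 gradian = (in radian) 0.02045. Check: 1 gradian = 0.015707963 rad, so 1.302 gradian = 1.302 * 0.015707963 = 0.020451768 rad. 0.020451768 rad = 0.020451768 radian ≈ 0.02045 radian (4 s.f.).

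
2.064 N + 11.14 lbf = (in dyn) 2.064 N is already in N. 1 lbf = 4.4482216 N, so 11.14 lbf = 11.14 * 4.4482216 = 49.553189 N. Sum: 2.064 + 49.553189 = 51.617189 N. 1 dyn = 1e-05 N, so 51.617189 N = 51.617189 / 1e-05 = 5161718.9 dyn ≈ 5.162e+06 dyn (4 s.f.). Final answer: 5.162e+06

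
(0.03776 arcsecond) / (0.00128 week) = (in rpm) 1 arcsecond = 4.8481368e-06 rad, so 0.03776 arcsecond = 0.03776 * 4.8481368e-06 = 1.8306565e-07 rad. 1 week = 604800 s, so 0.00128 week = 0.00128 * 604800 = 774.144 s. Combine: 1.8306565e-07 rad / 774.144 s = 2.3647493e-10 rad/s. 1 rpm = 0.10471976 rad/s, so 2.3647493e-10 rad/s = 2.3647493e-10 / 0.10471976 = 2.2581692e-09 rpm ≈ 2.258e-09 rpm (4 s.f.). Final answer: 2.258e-09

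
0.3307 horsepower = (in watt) 246.6. Check: 1 horsepower = 745.69987 W, so 0.3307 horsepower = 0.3307 * 745.69987 = 246.60295 W. 246.60295 W = 246.60295 watt ≈ 246.6 watt (4 s.f.).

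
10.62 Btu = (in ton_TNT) 2.678e-06. Check: 1 Btu = 1055.0559 J, so 10.62 Btu = 10.62 * 1055.0559 = 11204.693 J. 1 ton_TNT = 4.184e+09 J, so 11204.693 J = 11204.693 / 4.184e+09 = 2.6779859e-06 ton_TNT ≈ 2.678e-06 ton_TNT (4 s.f.).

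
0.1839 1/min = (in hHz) 1 1/min = 0.016666667 Hz, so 0.1839 1/min = 0.1839 * 0.016666667 = 0.003065 Hz. 1 hHz = 100 Hz, so 0.003065 Hz = 0.003065 / 100 = 3.065e-05 hHz. Final answer: 3.065e-05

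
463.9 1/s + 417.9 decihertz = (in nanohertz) 5.057e+11. Check: 463.9 1/s = 463.9 Hz. 1 decihertz = 0.1 Hz, so 417.9 decihertz = 417.9 * 0.1 = 41.79 Hz. Sum: 463.9 + 41.79 = 505.69 Hz. 1 nanohertz = 1e-09 Hz, so 505.69 Hz = 505.69 / 1e-09 = 5.0569e+11 nanohertz ≈ 5.057e+11 nanohertz (4 s.f.).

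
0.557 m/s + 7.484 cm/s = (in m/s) 0.6318. Check: 0.557 m/s is already in m/s. 1 cm/s = 0.01 m/s, so 7.484 cm/s = 7.484 * 0.01 = 0.07484 m/s. Sum: 0.557 + 0.07484 = 0.63184 m/s. Result: 0.63184 m/s ≈ 0.6318 m/s (4 s.f.).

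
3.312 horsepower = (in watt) 1 horsepower = 745.69987 W, so 3.312 horsepower = 3.312 * 745.69987 = 2469.758 W. 2469.758 W = 2469.758 watt ≈ 2470 watt (4 s.f.). Final answer: 2470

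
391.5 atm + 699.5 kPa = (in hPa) 1 atm = 101325 Pa, so 391.5 atm = 391.5 * 101325 = 39668738 Pa. 1 kPa = 1000 Pa, so 699.5 kPa = 699.5 * 1000 = 699500 Pa. Sum: 39668738 + 699500 = 40368238 Pa. 1 hPa = 100 Pa, so 40368238 Pa = 40368238 / 100 = 403682.38 hPa ≈ 4.037e+05 hPa (4 s.f.). Final answer: 4.037e+05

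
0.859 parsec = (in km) 2.651e+13. Check: 1 parsec = 3.0856776e+16 m, so 0.859 parsec = 0.859 * 3.0856776e+16 = 2.650597e+16 m. 1 km = 1000 m, so 2.650597e+16 m = 2.650597e+16 / 1000 = 2.650597e+13 km ≈ 2.651e+13 km (4 s.f.).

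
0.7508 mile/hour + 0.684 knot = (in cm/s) 68.75. Check: 1 mile/hour = 0.44704 m/s, so 0.7508 mile/hour = 0.7508 * 0.44704 = 0.33563763 m/s. 1 knot = 0.51444444 m/s, so 0.684 knot = 0.684 * 0.51444444 = 0.35188 m/s. Sum: 0.33563763 + 0.35188 = 0.68751763 m/s. 1 cm/s = 0.01 m/s, so 0.68751763 m/s = 0.68751763 / 0.01 = 68.751763 cm/s ≈ 68.75 cm/s (4 s.f.).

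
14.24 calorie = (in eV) 1 calorie = 4.184 J, so 14.24 calorie = 14.24 * 4.184 = 59.58016 J. 1 eV = 1.6021766e-19 J, so 59.58016 J = 59.58016 / 1.6021766e-19 = 3.7187011e+20 eV ≈ 3.719e+20 eV (4 s.f.). Final answer: 3.719e+20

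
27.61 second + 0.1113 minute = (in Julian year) 27.61 second = 27.61 s. 1 minute = 60 s, so 0.1113 minute = 0.1113 * 60 = 6.678 s. Sum: 27.61 + 6.678 = 34.288 s. 1 Julian year = 31557600 s, so 34.288 s = 34.288 / 31557600 = 1.0865212e-06 Julian year ≈ 1.087e-06 Julian year (4 s.f.). Final answer: 1.087e-06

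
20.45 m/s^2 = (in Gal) 1 Gal = 0.01 m/s^2, so 20.45 m/s^2 = 20.45 / 0.01 = 2045 Gal. Final answer: 2045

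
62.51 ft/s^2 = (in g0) 1.943. Check: 1 ft/s^2 = 0.3048 m/s^2, so 62.51 ft/s^2 = 62.51 * 0.3048 = 19.053048 m/s^2. 1 g0 = 9.80665 m/s^2, so 19.053048 m/s^2 = 19.053048 / 9.80665 = 1.9428702 g0 ≈ 1.943 g0 (4 s.f.).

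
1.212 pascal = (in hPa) 1.212 pascal = 1.212 Pa. 1 hPa = 100 Pa, so 1.212 Pa = 1.212 / 100 = 0.01212 hPa. Final answer: 0.01212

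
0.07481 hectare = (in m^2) 1 hectare = 10000 m^2, so 0.07481 hectare = 0.07481 * 10000 = 748.1 m^2. Result: 748.1 m^2. Final answer: 748.1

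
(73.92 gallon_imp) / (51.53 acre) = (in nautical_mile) 1 gallon_imp = 0.00454609 m^3, so 73.92 gallon_imp = 73.92 * 0.00454609 = 0.33604697 m^3. 1 acre = 4046.8564 m^2, so 51.53 acre = 51.53 * 4046.8564 = 208534.51 m^2. Combine: 0.33604697 m^3 / 208534.51 m^2 = 1.6114693e-06 m. 1 nautical_mile = 1852 m, so 1.6114693e-06 m = 1.6114693e-06 / 1852 = 8.7012384e-10 nautical_mile ≈ 8.701e-10 nautical_mile (4 s.f.). Final answer: 8.701e-10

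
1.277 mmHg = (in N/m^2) 170.3. Check: 1 mmHg = 133.32237 Pa, so 1.277 mmHg = 1.277 * 133.32237 = 170.25266 Pa. 170.25266 Pa = 170.25266 N/m^2 ≈ 170.3 N/m^2 (4 s.f.).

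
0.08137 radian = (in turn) 0.01295. Check: 0.08137 radian = 0.08137 rad. 1 turn = 6.2831853 rad, so 0.08137 rad = 0.08137 / 6.2831853 = 0.012950438 turn ≈ 0.01295 turn (4 s.f.).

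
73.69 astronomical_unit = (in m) 1.102e+13. Check: 1 astronomical_unit = 1.4959787e+11 m, so 73.69 astronomical_unit = 73.69 * 1.4959787e+11 = 1.1023867e+13 m. Result: 1.1023867e+13 m ≈ 1.102e+13 m (4 s.f.).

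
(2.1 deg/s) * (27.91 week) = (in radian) 1 deg/s = 0.017453293 rad/s, so 2.1 deg/s = 2.1 * 0.017453293 = 0.036651914 rad/s. 1 week = 604800 s, so 27.91 week = 27.91 * 604800 = 16879968 s. Combine: 0.036651914 rad/s * 16879968 s = 618683.14 rad. 618683.14 rad = 618683.14 radian ≈ 6.187e+05 radian (4 s.f.). Final answer: 6.187e+05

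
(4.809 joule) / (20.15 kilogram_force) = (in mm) 24.34. Check: 4.809 joule = 4.809 J. 1 kilogram_force = 9.80665 N, so 20.15 kilogram_force = 20.15 * 9.80665 = 197.604 N. Combine: 4.809 J / 197.604 N = 0.024336552 m. 1 mm = 0.001 m, so 0.024336552 m = 0.024336552 / 0.001 = 24.336552 mm ≈ 24.34 mm (4 s.f.).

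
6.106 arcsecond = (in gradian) 1 arcsecond = 4.8481368e-06 rad, so 6.106 arcsecond = 6.106 * 4.8481368e-06 = 2.9602723e-05 rad. 1 gradian = 0.015707963 rad, so 2.9602723e-05 rad = 2.9602723e-05 / 0.015707963 = 0.0018845679 gradian ≈ 0.001885 gradian (4 s.f.). Final answer: 0.001885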